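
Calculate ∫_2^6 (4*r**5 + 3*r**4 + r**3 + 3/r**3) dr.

540421/15

By the power rule, an antiderivative is F(r) = 2*r**6/3 + 3*r**5/5 + r**4/4 - 3/(2*r**2).
Then F(6) - F(2) = (4331227/120) - (7859/120) = 540421/15.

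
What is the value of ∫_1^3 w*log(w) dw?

Integrate by parts once (u = ln w, dv = w dw).
An antiderivative is F(w) = w**2*(2*log(w) - 1)/4.
Then F(3) - F(1) = (-9/4 + 9*log(3)/2) - (-1/4) = -2 + 9*log(3)/2.

-2 + 9*log(3)/2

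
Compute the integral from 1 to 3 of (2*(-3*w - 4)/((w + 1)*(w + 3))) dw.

Factor the denominator: w**2 + 4*w + 3 = (w + 3)(w + 1).
Partial fractions: 2*(-3*w - 4)/((w + 1)*(w + 3)) = -5/(w + 3) - 1/(w + 1).
An antiderivative is F(w) = -log(w + 1) - 5*log(w + 3).
Then F(3) - F(1) = (-5*log(3) - 7*log(2)) - (-11*log(2)) = -5*log(3) + 4*log(2).

-5*log(3) + 4*log(2)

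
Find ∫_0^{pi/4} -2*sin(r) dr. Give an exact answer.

An antiderivative is F(r) = 2*cos(r).
Then F(pi/4) - F(0) = (sqrt(2)) - (2) = -2 + sqrt(2).

-2 + sqrt(2)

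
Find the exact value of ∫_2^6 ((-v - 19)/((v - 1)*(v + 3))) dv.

-9*log(5) + 8*log(3)

Factor the denominator: v**2 + 2*v - 3 = (v + 3)(v - 1).
Partial fractions: (-v - 19)/((v - 1)*(v + 3)) = 4/(v + 3) - 5/(v - 1).
An antiderivative is F(v) = -5*log(v - 1) + 4*log(v + 3).
Then F(6) - F(2) = (-5*log(5) + 8*log(3)) - (4*log(5)) = -9*log(5) + 8*log(3).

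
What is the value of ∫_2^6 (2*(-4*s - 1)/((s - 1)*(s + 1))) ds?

Factor the denominator: s**2 - 1 = (s + 1)(s - 1).
Partial fractions: 2*(-4*s - 1)/((s - 1)*(s + 1)) = -3/(s + 1) - 5/(s - 1).
An antiderivative is F(s) = -5*log(s - 1) - 3*log(s + 1).
Then F(6) - F(2) = (-5*log(5) - 3*log(7)) - (-log(27)) = -5*log(5) - 3*log(7) + 3*log(3).

-5*log(5) - 3*log(7) + 3*log(3)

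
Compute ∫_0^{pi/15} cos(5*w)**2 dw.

Use the identity cos^2(5*w) = (1 + cos(10*w))/2.
An antiderivative is F(w) = w/2 + sin(10*w)/20.
Then F(pi/15) - F(0) = (sqrt(3)/40 + pi/30) - (0) = sqrt(3)/40 + pi/30.

sqrt(3)/40 + pi/30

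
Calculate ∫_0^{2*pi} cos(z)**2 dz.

pi

Use the identity cos^2(z) = (1 + cos(2*z))/2.
An antiderivative is F(z) = z/2 + sin(2*z)/4.
Then F(2*pi) - F(0) = (pi) - (0) = pi.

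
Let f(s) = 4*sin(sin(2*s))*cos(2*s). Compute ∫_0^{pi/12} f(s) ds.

Let u = sin(2*s), so du = 2*cos(2*s) ds. When s = 0, u = 0; when s = pi/12, u = 1/2.
The integral becomes 2·∫ sin(u) du from 0 to 1/2, with antiderivative -2*cos(u).
Back in s: F(s) = -2*cos(sin(2*s)).
Then F(pi/12) - F(0) = (-2*cos(1/2)) - (-2) = 2 - 2*cos(1/2).

2 - 2*cos(1/2)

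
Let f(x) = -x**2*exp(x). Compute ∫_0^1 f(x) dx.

2 - E

Integrate by parts twice (u = x^2, dv = -exp(x) dx).
An antiderivative is F(x) = (-x**2 + 2*x - 2)*exp(x).
Then F(1) - F(0) = (-E) - (-2) = 2 - E.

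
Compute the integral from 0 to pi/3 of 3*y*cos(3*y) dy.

-2/3

Integrate by parts once (u = y, dv = 3*cos(3*y) dy).
An antiderivative is F(y) = y*sin(3*y) + cos(3*y)/3.
Then F(pi/3) - F(0) = (-1/3) - (1/3) = -2/3.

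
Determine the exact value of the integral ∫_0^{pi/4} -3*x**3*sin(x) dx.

3*sqrt(2)*(-96*pi - 12*pi**2 + pi**3 + 384)/128

Integrate by parts 3 times (u = x^3, dv = -3*sin(x) dx).
An antiderivative is F(x) = 3*x**3*cos(x) - 9*x**2*sin(x) - 18*x*cos(x) + 18*sin(x).
Then F(pi/4) - F(0) = (3*sqrt(2)*(-96*pi - 12*pi**2 + pi**3 + 384)/128) - (0) = 3*sqrt(2)*(-96*pi - 12*pi**2 + pi**3 + 384)/128.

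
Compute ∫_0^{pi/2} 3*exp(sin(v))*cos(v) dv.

-3 + 3*E

Let u = sin(v), so du = cos(v) dv. When v = 0, u = 0; when v = pi/2, u = 1.
The integral becomes 3·∫ exp(u) du from 0 to 1, with antiderivative 3*exp(u).
Back in v: F(v) = 3*exp(sin(v)).
Then F(pi/2) - F(0) = (3*E) - (3) = -3 + 3*E.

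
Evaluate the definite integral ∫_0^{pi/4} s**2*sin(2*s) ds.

Integrate by parts twice (u = s^2, dv = sin(2*s) ds).
An antiderivative is F(s) = -s**2*cos(2*s)/2 + s*sin(2*s)/2 + cos(2*s)/4.
Then F(pi/4) - F(0) = (pi/8) - (1/4) = -1/4 + pi/8.

-1/4 + pi/8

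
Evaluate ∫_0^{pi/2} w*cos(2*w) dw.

-1/2

Integrate by parts once (u = w, dv = cos(2*w) dw).
An antiderivative is F(w) = w*sin(2*w)/2 + cos(2*w)/4.
Then F(pi/2) - F(0) = (-1/4) - (1/4) = -1/2.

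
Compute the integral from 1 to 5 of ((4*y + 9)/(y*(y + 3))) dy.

Factor the denominator: y**2 + 3*y = (y + 3)y.
Partial fractions: (4*y + 9)/(y*(y + 3)) = 1/(y + 3) + 3/y.
An antiderivative is F(y) = 3*log(y) + log(y + 3).
Then F(5) - F(1) = (3*log(2) + 3*log(5)) - (log(4)) = log(2) + 3*log(5).

log(2) + 3*log(5)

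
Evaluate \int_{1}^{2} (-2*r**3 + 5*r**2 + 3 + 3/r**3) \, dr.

By the power rule, an antiderivative is F(r) = -r**4/2 + 5*r**3/3 + 3*r - 3/(2*r**2).
Then F(2) - F(1) = (263/24) - (8/3) = 199/24.

199/24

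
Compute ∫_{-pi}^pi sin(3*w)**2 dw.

Use the identity sin^2(3*w) = (1 - cos(6*w))/2.
An antiderivative is F(w) = w/2 - sin(6*w)/12.
Then F(pi) - F(-pi) = (pi/2) - (-pi/2) = pi.

pi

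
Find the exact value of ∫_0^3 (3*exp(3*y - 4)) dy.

-(1 - exp(9))*exp(-4)

Let u = 3*y - 4, so du = 3 dy. When y = 0, u = -4; when y = 3, u = 5.
The integral becomes ∫ exp(u) du from -4 to 5, with antiderivative exp(u).
Back in y: F(y) = exp(3*y - 4).
Then F(3) - F(0) = (exp(5)) - (exp(-4)) = -(1 - exp(9))*exp(-4).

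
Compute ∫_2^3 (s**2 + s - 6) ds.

By the power rule, an antiderivative is F(s) = s**3/3 + s**2/2 - 6*s.
Then F(3) - F(2) = (-9/2) - (-22/3) = 17/6.

17/6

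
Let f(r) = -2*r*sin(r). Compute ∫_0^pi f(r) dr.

Integrate by parts once (u = r, dv = -2*sin(r) dr).
An antiderivative is F(r) = 2*r*cos(r) - 2*sin(r).
Then F(pi) - F(0) = (-2*pi) - (0) = -2*pi.

-2*pi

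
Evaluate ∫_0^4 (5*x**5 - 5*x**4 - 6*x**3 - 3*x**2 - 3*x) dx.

By the power rule, an antiderivative is F(x) = 5*x**6/6 - x**5 - 3*x**4/2 - x**3 - 3*x**2/2.
Then F(4) - F(0) = (5752/3) - (0) = 5752/3.

5752/3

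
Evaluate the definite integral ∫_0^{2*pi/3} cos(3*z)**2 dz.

Use the identity cos^2(3*z) = (1 + cos(6*z))/2.
An antiderivative is F(z) = z/2 + sin(6*z)/12.
Then F(2*pi/3) - F(0) = (pi/3) - (0) = pi/3.

pi/3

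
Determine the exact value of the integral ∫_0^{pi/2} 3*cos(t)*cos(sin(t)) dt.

Let u = sin(t), so du = cos(t) dt. When t = 0, u = 0; when t = pi/2, u = 1.
The integral becomes 3·∫ cos(u) du from 0 to 1, with antiderivative 3*sin(u).
Back in t: F(t) = 3*sin(sin(t)).
Then F(pi/2) - F(0) = (3*sin(1)) - (0) = 3*sin(1).

3*sin(1)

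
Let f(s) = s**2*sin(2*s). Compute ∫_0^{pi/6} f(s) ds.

Integrate by parts twice (u = s^2, dv = sin(2*s) ds).
An antiderivative is F(s) = -s**2*cos(2*s)/2 + s*sin(2*s)/2 + cos(2*s)/4.
Then F(pi/6) - F(0) = (-pi**2/144 + 1/8 + sqrt(3)*pi/24) - (1/4) = -1/8 - pi**2/144 + sqrt(3)*pi/24.

-1/8 - pi**2/144 + sqrt(3)*pi/24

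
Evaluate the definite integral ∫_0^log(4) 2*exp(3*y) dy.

Let u = exp(y), so du = exp(y) dy. When y = 0, u = 1; when y = log(4), u = 4.
The integral becomes 2·∫ u**2 du from 1 to 4, with antiderivative 2*u**3/3.
Back in y: F(y) = 2*exp(3*y)/3.
Then F(log(4)) - F(0) = (128/3) - (2/3) = 42.

42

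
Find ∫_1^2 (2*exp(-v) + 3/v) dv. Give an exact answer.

An antiderivative is F(v) = 3*log(v) - 2*exp(-v).
Then F(2) - F(1) = (-2*exp(-2) + 3*log(2)) - (-2*exp(-1)) = -2*exp(-2) + 2*exp(-1) + 3*log(2).

-2*exp(-2) + 2*exp(-1) + 3*log(2)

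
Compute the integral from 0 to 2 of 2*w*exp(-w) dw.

2 - 6*exp(-2)

Integrate by parts once (u = w, dv = 2*exp(-w) dw).
An antiderivative is F(w) = (-2*w - 2)*exp(-w).
Then F(2) - F(0) = (-6*exp(-2)) - (-2) = 2 - 6*exp(-2).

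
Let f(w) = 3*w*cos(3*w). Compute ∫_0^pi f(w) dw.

-2/3

Integrate by parts once (u = w, dv = 3*cos(3*w) dw).
An antiderivative is F(w) = w*sin(3*w) + cos(3*w)/3.
Then F(pi) - F(0) = (-1/3) - (1/3) = -2/3.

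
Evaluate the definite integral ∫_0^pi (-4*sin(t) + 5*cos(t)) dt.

-8

An antiderivative is F(t) = 5*sin(t) + 4*cos(t).
Then F(pi) - F(0) = (-4) - (4) = -8.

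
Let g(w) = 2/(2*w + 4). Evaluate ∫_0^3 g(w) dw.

Let u = 2*w + 4, so du = 2 dw. When w = 0, u = 4; when w = 3, u = 10.
The integral becomes ∫ 1/u du from 4 to 10, with antiderivative log(u).
Back in w: F(w) = log(2*w + 4).
Then F(3) - F(0) = (log(10)) - (log(4)) = log(5/2).

log(5/2)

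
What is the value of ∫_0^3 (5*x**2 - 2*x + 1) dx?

By the power rule, an antiderivative is F(x) = 5*x**3/3 - x**2 + x.
Then F(3) - F(0) = (39) - (0) = 39.

39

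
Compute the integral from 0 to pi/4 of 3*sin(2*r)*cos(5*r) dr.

Use the identity sin(2*r)cos(5*r) = [sin(7*r) + sin(-3*r)]/2.
An antiderivative is F(r) = cos(3*r)/2 - 3*cos(7*r)/14.
Then F(pi/4) - F(0) = (-5*sqrt(2)/14) - (2/7) = -5*sqrt(2)/14 - 2/7.

-5*sqrt(2)/14 - 2/7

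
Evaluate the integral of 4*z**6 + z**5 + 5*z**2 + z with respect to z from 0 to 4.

By the power rule, an antiderivative is F(z) = 4*z**7/7 + z**6/6 + 5*z**3/3 + z**2/2.
Then F(4) - F(0) = (213352/21) - (0) = 213352/21.

213352/21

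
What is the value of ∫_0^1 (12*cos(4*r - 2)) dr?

Let u = 4*r - 2, so du = 4 dr. When r = 0, u = -2; when r = 1, u = 2.
The integral becomes 3·∫ cos(u) du from -2 to 2, with antiderivative 3*sin(u).
Back in r: F(r) = 3*sin(4*r - 2).
Then F(1) - F(0) = (3*sin(2)) - (-3*sin(2)) = 6*sin(2).

6*sin(2)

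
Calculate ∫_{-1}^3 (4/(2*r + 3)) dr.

log(81)

An antiderivative is F(r) = 2*log(2*r + 3).
Then F(3) - F(-1) = (log(81)) - (0) = log(81).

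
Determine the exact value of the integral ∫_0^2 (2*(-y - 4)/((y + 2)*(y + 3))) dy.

-4*log(2) - 2*log(3) + 2*log(5)

Factor the denominator: y**2 + 5*y + 6 = (y + 3)(y + 2).
Partial fractions: 2*(-y - 4)/((y + 2)*(y + 3)) = 2/(y + 3) - 4/(y + 2).
An antiderivative is F(y) = -4*log(y + 2) + 2*log(y + 3).
Then F(2) - F(0) = (-8*log(2) + 2*log(5)) - (log(9/16)) = -4*log(2) - 2*log(3) + 2*log(5).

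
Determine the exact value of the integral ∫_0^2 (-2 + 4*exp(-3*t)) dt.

-8/3 - 4*exp(-6)/3

An antiderivative is F(t) = -2*t - 4*exp(-3*t)/3.
Then F(2) - F(0) = (-4 - 4*exp(-6)/3) - (-4/3) = -8/3 - 4*exp(-6)/3.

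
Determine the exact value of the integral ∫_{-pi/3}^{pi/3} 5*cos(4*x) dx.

An antiderivative is F(x) = 5*sin(4*x)/4.
Then F(pi/3) - F(-pi/3) = (-5*sqrt(3)/8) - (5*sqrt(3)/8) = -5*sqrt(3)/4.

-5*sqrt(3)/4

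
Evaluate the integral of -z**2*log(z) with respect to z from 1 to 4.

7 - 128*log(2)/3

Integrate by parts once (u = ln z, dv = -z**2 dz).
An antiderivative is F(z) = -z**3*(3*log(z) - 1)/9.
Then F(4) - F(1) = (64/9 - 128*log(2)/3) - (1/9) = 7 - 128*log(2)/3.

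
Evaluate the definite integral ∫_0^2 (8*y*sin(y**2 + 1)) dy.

-4*cos(5) + 4*cos(1)

Let u = y**2 + 1, so du = 2*y dy. When y = 0, u = 1; when y = 2, u = 5.
The integral becomes 4·∫ sin(u) du from 1 to 5, with antiderivative -4*cos(u).
Back in y: F(y) = -4*cos(y**2 + 1).
Then F(2) - F(0) = (-4*cos(5)) - (-4*cos(1)) = -4*cos(5) + 4*cos(1).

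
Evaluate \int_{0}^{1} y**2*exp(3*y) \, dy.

Integrate by parts twice (u = y^2, dv = exp(3*y) dy).
An antiderivative is F(y) = (9*y**2 - 6*y + 2)*exp(3*y)/27.
Then F(1) - F(0) = (5*exp(3)/27) - (2/27) = -2/27 + 5*exp(3)/27.

-2/27 + 5*exp(3)/27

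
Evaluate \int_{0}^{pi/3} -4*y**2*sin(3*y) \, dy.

16/27 - 4*pi**2/27

Integrate by parts twice (u = y^2, dv = -4*sin(3*y) dy).
An antiderivative is F(y) = 4*y**2*cos(3*y)/3 - 8*y*sin(3*y)/9 - 8*cos(3*y)/27.
Then F(pi/3) - F(0) = (8/27 - 4*pi**2/27) - (-8/27) = 16/27 - 4*pi**2/27.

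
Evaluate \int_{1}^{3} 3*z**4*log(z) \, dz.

Integrate by parts once (u = ln z, dv = 3*z**4 dz).
An antiderivative is F(z) = 3*z**5*(5*log(z) - 1)/25.
Then F(3) - F(1) = (-729/25 + 729*log(3)/5) - (-3/25) = -726/25 + 729*log(3)/5.

-726/25 + 729*log(3)/5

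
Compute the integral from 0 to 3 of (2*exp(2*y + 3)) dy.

Let u = 2*y + 3, so du = 2 dy. When y = 0, u = 3; when y = 3, u = 9.
The integral becomes ∫ exp(u) du from 3 to 9, with antiderivative exp(u).
Back in y: F(y) = exp(2*y + 3).
Then F(3) - F(0) = (exp(9)) - (exp(3)) = -exp(3) + exp(9).

-exp(3) + exp(9)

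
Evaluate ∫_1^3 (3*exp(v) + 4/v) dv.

An antiderivative is F(v) = 3*exp(v) + 4*log(v).
Then F(3) - F(1) = (log(81) + 3*exp(3)) - (3*exp(1)) = -3*exp(1) + log(81) + 3*exp(3).

-3*exp(1) + log(81) + 3*exp(3)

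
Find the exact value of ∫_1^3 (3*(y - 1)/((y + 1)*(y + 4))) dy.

Factor the denominator: y**2 + 5*y + 4 = (y + 4)(y + 1).
Partial fractions: 3*(y - 1)/((y + 1)*(y + 4)) = 5/(y + 4) - 2/(y + 1).
An antiderivative is F(y) = -2*log(y + 1) + 5*log(y + 4).
Then F(3) - F(1) = (-4*log(2) + 5*log(7)) - (-2*log(2) + 5*log(5)) = -5*log(5) - 2*log(2) + 5*log(7).

-5*log(5) - 2*log(2) + 5*log(7)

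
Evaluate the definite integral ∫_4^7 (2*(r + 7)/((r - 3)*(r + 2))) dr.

-2*log(3) + 10*log(2)

Factor the denominator: r**2 - r - 6 = (r + 2)(r - 3).
Partial fractions: 2*(r + 7)/((r - 3)*(r + 2)) = -2/(r + 2) + 4/(r - 3).
An antiderivative is F(r) = 4*log(r - 3) - 2*log(r + 2).
Then F(7) - F(4) = (-4*log(3) + 8*log(2)) - (-log(36)) = -2*log(3) + 10*log(2).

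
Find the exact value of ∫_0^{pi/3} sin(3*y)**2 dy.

pi/6

Use the identity sin^2(3*y) = (1 - cos(6*y))/2.
An antiderivative is F(y) = y/2 - sin(6*y)/12.
Then F(pi/3) - F(0) = (pi/6) - (0) = pi/6.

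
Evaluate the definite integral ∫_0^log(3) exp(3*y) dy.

26/3

Let u = exp(y), so du = exp(y) dy. When y = 0, u = 1; when y = log(3), u = 3.
The integral becomes ∫ u**2 du from 1 to 3, with antiderivative u**3/3.
Back in y: F(y) = exp(3*y)/3.
Then F(log(3)) - F(0) = (9) - (1/3) = 26/3.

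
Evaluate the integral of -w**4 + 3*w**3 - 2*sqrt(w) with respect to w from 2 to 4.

-436/15 + 8*sqrt(2)/3

By the power rule, an antiderivative is F(w) = -w**5/5 + 3*w**4/4 - 4*w**(3/2)/3.
Then F(4) - F(2) = (-352/15) - (28/5 - 8*sqrt(2)/3) = -436/15 + 8*sqrt(2)/3.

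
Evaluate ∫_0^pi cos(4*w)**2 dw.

pi/2

Use the identity cos^2(4*w) = (1 + cos(8*w))/2.
An antiderivative is F(w) = w/2 + sin(8*w)/16.
Then F(pi) - F(0) = (pi/2) - (0) = pi/2.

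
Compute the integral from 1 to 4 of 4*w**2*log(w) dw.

-28 + 512*log(2)/3

Integrate by parts once (u = ln w, dv = 4*w**2 dw).
An antiderivative is F(w) = 4*w**3*(3*log(w) - 1)/9.
Then F(4) - F(1) = (-256/9 + 512*log(2)/3) - (-4/9) = -28 + 512*log(2)/3.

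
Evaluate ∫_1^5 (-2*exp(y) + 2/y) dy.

-2*exp(5) + 2*log(5) + 2*exp(1)

An antiderivative is F(y) = -2*exp(y) + 2*log(y).
Then F(5) - F(1) = (-2*exp(5) + 2*log(5)) - (-2*exp(1)) = -2*exp(5) + 2*log(5) + 2*exp(1).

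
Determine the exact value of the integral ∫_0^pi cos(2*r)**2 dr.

Use the identity cos^2(2*r) = (1 + cos(4*r))/2.
An antiderivative is F(r) = r/2 + sin(4*r)/8.
Then F(pi) - F(0) = (pi/2) - (0) = pi/2.

pi/2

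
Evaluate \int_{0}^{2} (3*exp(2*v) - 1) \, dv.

An antiderivative is F(v) = 3*exp(2*v)/2 - v.
Then F(2) - F(0) = (-2 + 3*exp(4)/2) - (3/2) = -7/2 + 3*exp(4)/2.

-7/2 + 3*exp(4)/2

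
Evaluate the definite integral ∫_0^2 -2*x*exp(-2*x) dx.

(5 - exp(4))*exp(-4)/2

Integrate by parts once (u = x, dv = -2*exp(-2*x) dx).
An antiderivative is F(x) = (2*x + 1)*exp(-2*x)/2.
Then F(2) - F(0) = (5*exp(-4)/2) - (1/2) = (5 - exp(4))*exp(-4)/2.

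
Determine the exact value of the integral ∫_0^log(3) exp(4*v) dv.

Let u = exp(v), so du = exp(v) dv. When v = 0, u = 1; when v = log(3), u = 3.
The integral becomes ∫ u**3 du from 1 to 3, with antiderivative u**4/4.
Back in v: F(v) = exp(4*v)/4.
Then F(log(3)) - F(0) = (81/4) - (1/4) = 20.

20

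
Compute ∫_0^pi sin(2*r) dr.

0

An antiderivative is F(r) = -cos(2*r)/2.
Then F(pi) - F(0) = (-1/2) - (-1/2) = 0.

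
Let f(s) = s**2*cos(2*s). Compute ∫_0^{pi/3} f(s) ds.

Integrate by parts twice (u = s^2, dv = cos(2*s) ds).
An antiderivative is F(s) = s**2*sin(2*s)/2 + s*cos(2*s)/2 - sin(2*s)/4.
Then F(pi/3) - F(0) = (-pi/12 - sqrt(3)/8 + sqrt(3)*pi**2/36) - (0) = -pi/12 - sqrt(3)/8 + sqrt(3)*pi**2/36.

-pi/12 - sqrt(3)/8 + sqrt(3)*pi**2/36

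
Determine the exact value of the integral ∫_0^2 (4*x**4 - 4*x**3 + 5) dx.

By the power rule, an antiderivative is F(x) = 4*x**5/5 - x**4 + 5*x.
Then F(2) - F(0) = (98/5) - (0) = 98/5.

98/5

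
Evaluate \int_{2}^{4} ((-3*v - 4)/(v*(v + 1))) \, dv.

log(5/48)

Factor the denominator: v**2 + v = (v + 1)v.
Partial fractions: (-3*v - 4)/(v*(v + 1)) = 1/(v + 1) - 4/v.
An antiderivative is F(v) = -4*log(v) + log(v + 1).
Then F(4) - F(2) = (-8*log(2) + log(5)) - (log(3/16)) = log(5/48).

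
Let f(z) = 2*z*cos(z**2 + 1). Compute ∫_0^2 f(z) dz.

sin(5) - sin(1)

Let u = z**2 + 1, so du = 2*z dz. When z = 0, u = 1; when z = 2, u = 5.
The integral becomes ∫ cos(u) du from 1 to 5, with antiderivative sin(u).
Back in z: F(z) = sin(z**2 + 1).
Then F(2) - F(0) = (sin(5)) - (sin(1)) = sin(5) - sin(1).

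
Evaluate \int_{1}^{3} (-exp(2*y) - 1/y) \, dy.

-exp(6)/2 - log(3) + exp(2)/2

An antiderivative is F(y) = -exp(2*y)/2 - log(y).
Then F(3) - F(1) = (-exp(6)/2 - log(3)) - (-exp(2)/2) = -exp(6)/2 - log(3) + exp(2)/2.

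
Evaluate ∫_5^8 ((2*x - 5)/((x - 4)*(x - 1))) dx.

log(7)

Factor the denominator: x**2 - 5*x + 4 = (x - 1)(x - 4).
Partial fractions: (2*x - 5)/((x - 4)*(x - 1)) = 1/(x - 1) + 1/(x - 4).
An antiderivative is F(x) = log(x - 4) + log(x - 1).
Then F(8) - F(5) = (log(28)) - (log(4)) = log(7).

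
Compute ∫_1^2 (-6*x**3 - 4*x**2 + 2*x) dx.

By the power rule, an antiderivative is F(x) = -3*x**4/2 - 4*x**3/3 + x**2.
Then F(2) - F(1) = (-92/3) - (-11/6) = -173/6.

-173/6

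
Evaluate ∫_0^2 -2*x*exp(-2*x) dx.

(5 - exp(4))*exp(-4)/2

Integrate by parts once (u = x, dv = -2*exp(-2*x) dx).
An antiderivative is F(x) = (2*x + 1)*exp(-2*x)/2.
Then F(2) - F(0) = (5*exp(-4)/2) - (1/2) = (5 - exp(4))*exp(-4)/2.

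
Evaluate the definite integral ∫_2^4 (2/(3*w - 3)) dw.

An antiderivative is F(w) = 2*log(3*w - 3)/3.
Then F(4) - F(2) = (4*log(3)/3) - (2*log(3)/3) = 2*log(3)/3.

2*log(3)/3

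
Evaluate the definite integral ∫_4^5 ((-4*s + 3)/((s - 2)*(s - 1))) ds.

-6*log(3) + 7*log(2)

Factor the denominator: s**2 - 3*s + 2 = (s - 1)(s - 2).
Partial fractions: (-4*s + 3)/((s - 2)*(s - 1)) = 1/(s - 1) - 5/(s - 2).
An antiderivative is F(s) = -5*log(s - 2) + log(s - 1).
Then F(5) - F(4) = (-5*log(3) + 2*log(2)) - (log(3/32)) = -6*log(3) + 7*log(2).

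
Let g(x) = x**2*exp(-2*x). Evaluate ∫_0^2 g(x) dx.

(-13 + exp(4))*exp(-4)/4

Integrate by parts twice (u = x^2, dv = exp(-2*x) dx).
An antiderivative is F(x) = (-2*x**2 - 2*x - 1)*exp(-2*x)/4.
Then F(2) - F(0) = (-13*exp(-4)/4) - (-1/4) = (-13 + exp(4))*exp(-4)/4.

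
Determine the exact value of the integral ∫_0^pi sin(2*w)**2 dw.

Use the identity sin^2(2*w) = (1 - cos(4*w))/2.
An antiderivative is F(w) = w/2 - sin(4*w)/8.
Then F(pi) - F(0) = (pi/2) - (0) = pi/2.

pi/2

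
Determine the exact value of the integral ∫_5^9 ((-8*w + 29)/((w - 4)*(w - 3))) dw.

Factor the denominator: w**2 - 7*w + 12 = (w - 3)(w - 4).
Partial fractions: (-8*w + 29)/((w - 4)*(w - 3)) = -5/(w - 3) - 3/(w - 4).
An antiderivative is F(w) = -3*log(w - 4) - 5*log(w - 3).
Then F(9) - F(5) = (-5*log(3) - 3*log(5) - 5*log(2)) - (-log(32)) = -5*log(3) - 3*log(5).

-5*log(3) - 3*log(5)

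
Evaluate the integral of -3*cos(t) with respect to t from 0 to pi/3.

-3*sqrt(3)/2

An antiderivative is F(t) = -3*sin(t).
Then F(pi/3) - F(0) = (-3*sqrt(3)/2) - (0) = -3*sqrt(3)/2.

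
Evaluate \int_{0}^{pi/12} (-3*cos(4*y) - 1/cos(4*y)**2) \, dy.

-5*sqrt(3)/8

An antiderivative is F(y) = -3*sin(4*y)/4 - tan(4*y)/4.
Then F(pi/12) - F(0) = (-5*sqrt(3)/8) - (0) = -5*sqrt(3)/8.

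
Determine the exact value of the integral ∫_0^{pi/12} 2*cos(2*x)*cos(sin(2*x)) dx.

Let u = sin(2*x), so du = 2*cos(2*x) dx. When x = 0, u = 0; when x = pi/12, u = 1/2.
The integral becomes ∫ cos(u) du from 0 to 1/2, with antiderivative sin(u).
Back in x: F(x) = sin(sin(2*x)).
Then F(pi/12) - F(0) = (sin(1/2)) - (0) = sin(1/2).

sin(1/2)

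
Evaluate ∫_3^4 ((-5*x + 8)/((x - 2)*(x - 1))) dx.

log(2/27)

Factor the denominator: x**2 - 3*x + 2 = (x - 1)(x - 2).
Partial fractions: (-5*x + 8)/((x - 2)*(x - 1)) = -3/(x - 1) - 2/(x - 2).
An antiderivative is F(x) = -2*log(x - 2) - 3*log(x - 1).
Then F(4) - F(3) = (-3*log(3) - 2*log(2)) - (-log(8)) = log(2/27).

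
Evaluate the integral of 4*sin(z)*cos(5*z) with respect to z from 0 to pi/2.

2/3

Use the identity sin(z)cos(5*z) = [sin(6*z) + sin(-4*z)]/2.
An antiderivative is F(z) = cos(4*z)/2 - cos(6*z)/3.
Then F(pi/2) - F(0) = (5/6) - (1/6) = 2/3.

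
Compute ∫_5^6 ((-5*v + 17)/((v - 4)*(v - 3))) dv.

Factor the denominator: v**2 - 7*v + 12 = (v - 3)(v - 4).
Partial fractions: (-5*v + 17)/((v - 4)*(v - 3)) = -2/(v - 3) - 3/(v - 4).
An antiderivative is F(v) = -3*log(v - 4) - 2*log(v - 3).
Then F(6) - F(5) = (-log(72)) - (-log(4)) = -log(18).

-log(18)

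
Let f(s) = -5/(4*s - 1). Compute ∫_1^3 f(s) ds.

-5*log(11)/4 + 5*log(3)/4

An antiderivative is F(s) = -5*log(4*s - 1)/4.
Then F(3) - F(1) = (-5*log(11)/4) - (-5*log(3)/4) = -5*log(11)/4 + 5*log(3)/4.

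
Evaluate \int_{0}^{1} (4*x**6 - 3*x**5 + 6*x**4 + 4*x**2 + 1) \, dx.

By the power rule, an antiderivative is F(x) = 4*x**7/7 - x**6/2 + 6*x**5/5 + 4*x**3/3 + x.
Then F(1) - F(0) = (757/210) - (0) = 757/210.

757/210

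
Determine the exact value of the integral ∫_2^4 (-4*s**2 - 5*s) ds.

-314/3

By the power rule, an antiderivative is F(s) = -4*s**3/3 - 5*s**2/2.
Then F(4) - F(2) = (-376/3) - (-62/3) = -314/3.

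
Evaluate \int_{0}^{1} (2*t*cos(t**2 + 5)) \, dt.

Let u = t**2 + 5, so du = 2*t dt. When t = 0, u = 5; when t = 1, u = 6.
The integral becomes ∫ cos(u) du from 5 to 6, with antiderivative sin(u).
Back in t: F(t) = sin(t**2 + 5).
Then F(1) - F(0) = (sin(6)) - (sin(5)) = sin(6) - sin(5).

sin(6) - sin(5)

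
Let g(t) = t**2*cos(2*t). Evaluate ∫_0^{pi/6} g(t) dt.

Integrate by parts twice (u = t^2, dv = cos(2*t) dt).
An antiderivative is F(t) = t**2*sin(2*t)/2 + t*cos(2*t)/2 - sin(2*t)/4.
Then F(pi/6) - F(0) = (-sqrt(3)/8 + sqrt(3)*pi**2/144 + pi/24) - (0) = -sqrt(3)/8 + sqrt(3)*pi**2/144 + pi/24.

-sqrt(3)/8 + sqrt(3)*pi**2/144 + pi/24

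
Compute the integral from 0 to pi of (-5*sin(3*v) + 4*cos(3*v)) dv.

-10/3

An antiderivative is F(v) = 4*sin(3*v)/3 + 5*cos(3*v)/3.
Then F(pi) - F(0) = (-5/3) - (5/3) = -10/3.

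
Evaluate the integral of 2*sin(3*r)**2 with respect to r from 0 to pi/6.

Use the identity sin^2(3*r) = (1 - cos(6*r))/2.
An antiderivative is F(r) = r - sin(6*r)/6.
Then F(pi/6) - F(0) = (pi/6) - (0) = pi/6.

pi/6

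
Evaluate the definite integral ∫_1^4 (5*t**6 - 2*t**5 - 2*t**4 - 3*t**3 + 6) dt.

1365657/140

By the power rule, an antiderivative is F(t) = 5*t**7/7 - t**6/3 - 2*t**5/5 - 3*t**4/4 + 6*t.
Then F(4) - F(1) = (1024792/105) - (2197/420) = 1365657/140.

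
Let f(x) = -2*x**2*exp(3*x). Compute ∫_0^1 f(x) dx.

Integrate by parts twice (u = x^2, dv = -2*exp(3*x) dx).
An antiderivative is F(x) = (-18*x**2 + 12*x - 4)*exp(3*x)/27.
Then F(1) - F(0) = (-10*exp(3)/27) - (-4/27) = 4/27 - 10*exp(3)/27.

4/27 - 10*exp(3)/27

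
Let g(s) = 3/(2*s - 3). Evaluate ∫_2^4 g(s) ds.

An antiderivative is F(s) = 3*log(2*s - 3)/2.
Then F(4) - F(2) = (3*log(5)/2) - (0) = 3*log(5)/2.

3*log(5)/2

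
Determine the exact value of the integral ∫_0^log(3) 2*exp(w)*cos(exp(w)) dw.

-2*sin(1) + 2*sin(3)

Let u = exp(w), so du = exp(w) dw. When w = 0, u = 1; when w = log(3), u = 3.
The integral becomes 2·∫ cos(u) du from 1 to 3, with antiderivative 2*sin(u).
Back in w: F(w) = 2*sin(exp(w)).
Then F(log(3)) - F(0) = (2*sin(3)) - (2*sin(1)) = -2*sin(1) + 2*sin(3).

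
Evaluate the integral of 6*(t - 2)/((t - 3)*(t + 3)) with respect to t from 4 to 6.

-5*log(7) + 11*log(3)

Factor the denominator: t**2 - 9 = (t + 3)(t - 3).
Partial fractions: 6*(t - 2)/((t - 3)*(t + 3)) = 5/(t + 3) + 1/(t - 3).
An antiderivative is F(t) = log(t - 3) + 5*log(t + 3).
Then F(6) - F(4) = (11*log(3)) - (5*log(7)) = -5*log(7) + 11*log(3).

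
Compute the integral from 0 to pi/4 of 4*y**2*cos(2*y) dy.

-1 + pi**2/8

Integrate by parts twice (u = y^2, dv = 4*cos(2*y) dy).
An antiderivative is F(y) = 2*y**2*sin(2*y) + 2*y*cos(2*y) - sin(2*y).
Then F(pi/4) - F(0) = (-1 + pi**2/8) - (0) = -1 + pi**2/8.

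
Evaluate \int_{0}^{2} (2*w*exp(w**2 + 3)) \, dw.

Let u = w**2 + 3, so du = 2*w dw. When w = 0, u = 3; when w = 2, u = 7.
The integral becomes ∫ exp(u) du from 3 to 7, with antiderivative exp(u).
Back in w: F(w) = exp(w**2 + 3).
Then F(2) - F(0) = (exp(7)) - (exp(3)) = -exp(3) + exp(7).

-exp(3) + exp(7)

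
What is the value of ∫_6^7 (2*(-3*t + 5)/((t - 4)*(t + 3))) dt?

-4*log(5) - 2*log(2) + 6*log(3)

Factor the denominator: t**2 - t - 12 = (t + 3)(t - 4).
Partial fractions: 2*(-3*t + 5)/((t - 4)*(t + 3)) = -4/(t + 3) - 2/(t - 4).
An antiderivative is F(t) = -2*log(t - 4) - 4*log(t + 3).
Then F(7) - F(6) = (-4*log(5) - 4*log(2) - 2*log(3)) - (-8*log(3) - 2*log(2)) = -4*log(5) - 2*log(2) + 6*log(3).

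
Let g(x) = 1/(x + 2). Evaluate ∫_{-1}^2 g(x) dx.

log(4)

An antiderivative is F(x) = log(x + 2).
Then F(2) - F(-1) = (log(4)) - (0) = log(4).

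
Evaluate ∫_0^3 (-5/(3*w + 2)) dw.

-5*log(11)/3 + 5*log(2)/3

An antiderivative is F(w) = -5*log(3*w + 2)/3.
Then F(3) - F(0) = (-5*log(11)/3) - (-5*log(2)/3) = -5*log(11)/3 + 5*log(2)/3.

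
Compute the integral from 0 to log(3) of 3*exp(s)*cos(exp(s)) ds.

Let u = exp(s), so du = exp(s) ds. When s = 0, u = 1; when s = log(3), u = 3.
The integral becomes 3·∫ cos(u) du from 1 to 3, with antiderivative 3*sin(u).
Back in s: F(s) = 3*sin(exp(s)).
Then F(log(3)) - F(0) = (3*sin(3)) - (3*sin(1)) = -3*sin(1) + 3*sin(3).

-3*sin(1) + 3*sin(3)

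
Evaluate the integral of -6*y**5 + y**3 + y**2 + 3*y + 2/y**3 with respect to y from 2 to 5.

By the power rule, an antiderivative is F(y) = -y**6 + y**4/4 + y**3/3 + 3*y**2/2 - 1/y**2.
Then F(5) - F(2) = (-4616887/300) - (-619/12) = -383451/25.

-383451/25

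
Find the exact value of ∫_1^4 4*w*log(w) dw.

Integrate by parts once (u = ln w, dv = 4*w dw).
An antiderivative is F(w) = w**2*(2*log(w) - 1).
Then F(4) - F(1) = (-16 + 64*log(2)) - (-1) = -15 + 64*log(2).

-15 + 64*log(2)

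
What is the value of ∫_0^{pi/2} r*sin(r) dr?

Integrate by parts once (u = r, dv = sin(r) dr).
An antiderivative is F(r) = -r*cos(r) + sin(r).
Then F(pi/2) - F(0) = (1) - (0) = 1.

1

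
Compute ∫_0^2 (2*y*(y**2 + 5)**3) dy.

1484

Let u = y**2 + 5, so du = 2*y dy. When y = 0, u = 5; when y = 2, u = 9.
The integral becomes ∫ u**3 du from 5 to 9, with antiderivative u**4/4.
Back in y: F(y) = (y**2 + 5)**4/4.
Then F(2) - F(0) = (6561/4) - (625/4) = 1484.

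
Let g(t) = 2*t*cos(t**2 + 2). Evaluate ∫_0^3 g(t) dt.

Let u = t**2 + 2, so du = 2*t dt. When t = 0, u = 2; when t = 3, u = 11.
The integral becomes ∫ cos(u) du from 2 to 11, with antiderivative sin(u).
Back in t: F(t) = sin(t**2 + 2).
Then F(3) - F(0) = (sin(11)) - (sin(2)) = sin(11) - sin(2).

sin(11) - sin(2)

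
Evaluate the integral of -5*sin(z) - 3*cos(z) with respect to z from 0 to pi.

An antiderivative is F(z) = -3*sin(z) + 5*cos(z).
Then F(pi) - F(0) = (-5) - (5) = -10.

-10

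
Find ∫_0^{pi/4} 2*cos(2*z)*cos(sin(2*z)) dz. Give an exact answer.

Let u = sin(2*z), so du = 2*cos(2*z) dz. When z = 0, u = 0; when z = pi/4, u = 1.
The integral becomes ∫ cos(u) du from 0 to 1, with antiderivative sin(u).
Back in z: F(z) = sin(sin(2*z)).
Then F(pi/4) - F(0) = (sin(1)) - (0) = sin(1).

sin(1)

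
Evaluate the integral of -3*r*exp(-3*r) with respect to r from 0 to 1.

(4 - exp(3))*exp(-3)/3

Integrate by parts once (u = r, dv = -3*exp(-3*r) dr).
An antiderivative is F(r) = (3*r + 1)*exp(-3*r)/3.
Then F(1) - F(0) = (4*exp(-3)/3) - (1/3) = (4 - exp(3))*exp(-3)/3.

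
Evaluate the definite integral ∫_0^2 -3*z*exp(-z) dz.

Integrate by parts once (u = z, dv = -3*exp(-z) dz).
An antiderivative is F(z) = (3*z + 3)*exp(-z).
Then F(2) - F(0) = (9*exp(-2)) - (3) = -3 + 9*exp(-2).

-3 + 9*exp(-2)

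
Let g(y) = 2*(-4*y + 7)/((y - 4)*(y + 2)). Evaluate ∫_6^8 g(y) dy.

-5*log(5) + 7*log(2)

Factor the denominator: y**2 - 2*y - 8 = (y + 2)(y - 4).
Partial fractions: 2*(-4*y + 7)/((y - 4)*(y + 2)) = -5/(y + 2) - 3/(y - 4).
An antiderivative is F(y) = -3*log(y - 4) - 5*log(y + 2).
Then F(8) - F(6) = (-5*log(5) - 11*log(2)) - (-18*log(2)) = -5*log(5) + 7*log(2).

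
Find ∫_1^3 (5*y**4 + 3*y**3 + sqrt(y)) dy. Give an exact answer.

By the power rule, an antiderivative is F(y) = y**5 + 3*y**4/4 + 2*y**(3/2)/3.
Then F(3) - F(1) = (2*sqrt(3) + 1215/4) - (29/12) = 2*sqrt(3) + 904/3.

2*sqrt(3) + 904/3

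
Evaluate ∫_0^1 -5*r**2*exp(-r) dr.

-10 + 25*exp(-1)

Integrate by parts twice (u = r^2, dv = -5*exp(-r) dr).
An antiderivative is F(r) = (5*r**2 + 10*r + 10)*exp(-r).
Then F(1) - F(0) = (25*exp(-1)) - (10) = -10 + 25*exp(-1).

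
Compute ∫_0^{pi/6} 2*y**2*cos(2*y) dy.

-sqrt(3)/4 + sqrt(3)*pi**2/72 + pi/12

Integrate by parts twice (u = y^2, dv = 2*cos(2*y) dy).
An antiderivative is F(y) = y**2*sin(2*y) + y*cos(2*y) - sin(2*y)/2.
Then F(pi/6) - F(0) = (-sqrt(3)/4 + sqrt(3)*pi**2/72 + pi/12) - (0) = -sqrt(3)/4 + sqrt(3)*pi**2/72 + pi/12.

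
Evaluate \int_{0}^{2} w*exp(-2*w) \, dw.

Integrate by parts once (u = w, dv = exp(-2*w) dw).
An antiderivative is F(w) = (-2*w - 1)*exp(-2*w)/4.
Then F(2) - F(0) = (-5*exp(-4)/4) - (-1/4) = (-5 + exp(4))*exp(-4)/4.

(-5 + exp(4))*exp(-4)/4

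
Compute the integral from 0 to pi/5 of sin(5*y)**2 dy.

pi/10

Use the identity sin^2(5*y) = (1 - cos(10*y))/2.
An antiderivative is F(y) = y/2 - sin(10*y)/20.
Then F(pi/5) - F(0) = (pi/10) - (0) = pi/10.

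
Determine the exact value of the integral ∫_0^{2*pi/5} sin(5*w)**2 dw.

pi/5

Use the identity sin^2(5*w) = (1 - cos(10*w))/2.
An antiderivative is F(w) = w/2 - sin(10*w)/20.
Then F(2*pi/5) - F(0) = (pi/5) - (0) = pi/5.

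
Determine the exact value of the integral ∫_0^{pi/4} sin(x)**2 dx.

-1/4 + pi/8

Use the identity sin^2(x) = (1 - cos(2*x))/2.
An antiderivative is F(x) = x/2 - sin(2*x)/4.
Then F(pi/4) - F(0) = (-1/4 + pi/8) - (0) = -1/4 + pi/8.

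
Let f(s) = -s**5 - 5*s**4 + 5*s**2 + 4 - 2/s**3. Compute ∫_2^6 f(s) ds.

By the power rule, an antiderivative is F(s) = -s**6/6 - s**5 + 5*s**3/3 + 4*s + s**(-2).
Then F(6) - F(2) = (-546047/36) - (-253/12) = -136322/9.

-136322/9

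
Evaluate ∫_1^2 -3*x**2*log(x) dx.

Integrate by parts once (u = ln x, dv = -3*x**2 dx).
An antiderivative is F(x) = -x**3*(3*log(x) - 1)/3.
Then F(2) - F(1) = (8/3 - 8*log(2)) - (1/3) = 7/3 - 8*log(2).

7/3 - 8*log(2)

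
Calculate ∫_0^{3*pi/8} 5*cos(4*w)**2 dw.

Use the identity cos^2(4*w) = (1 + cos(8*w))/2.
An antiderivative is F(w) = 5*w/2 + 5*sin(8*w)/16.
Then F(3*pi/8) - F(0) = (15*pi/16) - (0) = 15*pi/16.

15*pi/16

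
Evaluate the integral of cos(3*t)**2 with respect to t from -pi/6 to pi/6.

pi/6

Use the identity cos^2(3*t) = (1 + cos(6*t))/2.
An antiderivative is F(t) = t/2 + sin(6*t)/12.
Then F(pi/6) - F(-pi/6) = (pi/12) - (-pi/12) = pi/6.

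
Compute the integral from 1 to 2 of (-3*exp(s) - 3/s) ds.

An antiderivative is F(s) = -3*exp(s) - 3*log(s).
Then F(2) - F(1) = (-3*exp(2) - 3*log(2)) - (-3*exp(1)) = -3*exp(2) - 3*log(2) + 3*exp(1).

-3*exp(2) - 3*log(2) + 3*exp(1)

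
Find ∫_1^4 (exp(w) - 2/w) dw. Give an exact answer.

-log(16) - exp(1) + exp(4)

An antiderivative is F(w) = exp(w) - 2*log(w).
Then F(4) - F(1) = (-log(16) + exp(4)) - (exp(1)) = -log(16) - exp(1) + exp(4).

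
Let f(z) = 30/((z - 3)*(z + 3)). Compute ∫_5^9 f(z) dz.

log(32)

Factor the denominator: z**2 - 9 = (z + 3)(z - 3).
Partial fractions: 30/((z - 3)*(z + 3)) = -5/(z + 3) + 5/(z - 3).
An antiderivative is F(z) = 5*log(z - 3) - 5*log(z + 3).
Then F(9) - F(5) = (-log(32)) - (-10*log(2)) = log(32).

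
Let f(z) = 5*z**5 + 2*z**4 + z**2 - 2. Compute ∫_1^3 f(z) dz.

10622/15

By the power rule, an antiderivative is F(z) = 5*z**6/6 + 2*z**5/5 + z**3/3 - 2*z.
Then F(3) - F(1) = (7077/10) - (-13/30) = 10622/15.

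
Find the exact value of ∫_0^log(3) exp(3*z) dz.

26/3

Let u = exp(z), so du = exp(z) dz. When z = 0, u = 1; when z = log(3), u = 3.
The integral becomes ∫ u**2 du from 1 to 3, with antiderivative u**3/3.
Back in z: F(z) = exp(3*z)/3.
Then F(log(3)) - F(0) = (9) - (1/3) = 26/3.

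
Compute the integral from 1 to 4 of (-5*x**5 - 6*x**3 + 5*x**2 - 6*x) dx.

By the power rule, an antiderivative is F(x) = -5*x**6/6 - 3*x**4/2 + 5*x**3/3 - 3*x**2.
Then F(4) - F(1) = (-11216/3) - (-11/3) = -3735.

-3735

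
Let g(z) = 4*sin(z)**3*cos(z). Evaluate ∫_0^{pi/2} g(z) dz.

Let u = sin(z), so du = cos(z) dz. When z = 0, u = 0; when z = pi/2, u = 1.
The integral becomes 4·∫ u**3 du from 0 to 1, with antiderivative u**4.
Back in z: F(z) = sin(z)**4.
Then F(pi/2) - F(0) = (1) - (0) = 1.

1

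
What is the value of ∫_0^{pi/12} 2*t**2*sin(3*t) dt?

Integrate by parts twice (u = t^2, dv = 2*sin(3*t) dt).
An antiderivative is F(t) = -2*t**2*cos(3*t)/3 + 4*t*sin(3*t)/9 + 4*cos(3*t)/27.
Then F(pi/12) - F(0) = (sqrt(2)*(-pi**2 + 8*pi + 32)/432) - (4/27) = -4/27 - sqrt(2)*pi**2/432 + sqrt(2)*pi/54 + 2*sqrt(2)/27.

-4/27 - sqrt(2)*pi**2/432 + sqrt(2)*pi/54 + 2*sqrt(2)/27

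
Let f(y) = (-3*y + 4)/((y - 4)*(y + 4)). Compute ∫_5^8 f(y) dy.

log(9/64)

Factor the denominator: y**2 - 16 = (y + 4)(y - 4).
Partial fractions: (-3*y + 4)/((y - 4)*(y + 4)) = -2/(y + 4) - 1/(y - 4).
An antiderivative is F(y) = -log(y - 4) - 2*log(y + 4).
Then F(8) - F(5) = (-6*log(2) - 2*log(3)) - (-log(81)) = log(9/64).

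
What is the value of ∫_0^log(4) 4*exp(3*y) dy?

84

Let u = exp(y), so du = exp(y) dy. When y = 0, u = 1; when y = log(4), u = 4.
The integral becomes 4·∫ u**2 du from 1 to 4, with antiderivative 4*u**3/3.
Back in y: F(y) = 4*exp(3*y)/3.
Then F(log(4)) - F(0) = (256/3) - (4/3) = 84.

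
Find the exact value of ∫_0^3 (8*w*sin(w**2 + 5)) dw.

Let u = w**2 + 5, so du = 2*w dw. When w = 0, u = 5; when w = 3, u = 14.
The integral becomes 4·∫ sin(u) du from 5 to 14, with antiderivative -4*cos(u).
Back in w: F(w) = -4*cos(w**2 + 5).
Then F(3) - F(0) = (-4*cos(14)) - (-4*cos(5)) = -4*cos(14) + 4*cos(5).

-4*cos(14) + 4*cos(5)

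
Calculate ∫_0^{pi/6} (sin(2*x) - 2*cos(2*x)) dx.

1/4 - sqrt(3)/2

An antiderivative is F(x) = -sin(2*x) - cos(2*x)/2.
Then F(pi/6) - F(0) = (-sqrt(3)/2 - 1/4) - (-1/2) = 1/4 - sqrt(3)/2.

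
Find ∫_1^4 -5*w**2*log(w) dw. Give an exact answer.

35 - 640*log(2)/3

Integrate by parts once (u = ln w, dv = -5*w**2 dw).
An antiderivative is F(w) = -5*w**3*(3*log(w) - 1)/9.
Then F(4) - F(1) = (320/9 - 640*log(2)/3) - (5/9) = 35 - 640*log(2)/3.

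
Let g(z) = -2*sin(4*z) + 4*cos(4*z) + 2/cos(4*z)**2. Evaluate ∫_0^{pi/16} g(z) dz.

3*sqrt(2)/4

An antiderivative is F(z) = sin(4*z) + cos(4*z)/2 + tan(4*z)/2.
Then F(pi/16) - F(0) = (1/2 + 3*sqrt(2)/4) - (1/2) = 3*sqrt(2)/4.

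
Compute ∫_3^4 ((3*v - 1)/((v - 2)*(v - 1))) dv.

Factor the denominator: v**2 - 3*v + 2 = (v - 1)(v - 2).
Partial fractions: (3*v - 1)/((v - 2)*(v - 1)) = -2/(v - 1) + 5/(v - 2).
An antiderivative is F(v) = 5*log(v - 2) - 2*log(v - 1).
Then F(4) - F(3) = (log(32/9)) - (-log(4)) = -2*log(3) + 7*log(2).

-2*log(3) + 7*log(2)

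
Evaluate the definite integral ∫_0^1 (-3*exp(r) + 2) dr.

5 - 3*E

An antiderivative is F(r) = 2*r - 3*exp(r).
Then F(1) - F(0) = (2 - 3*E) - (-3) = 5 - 3*E.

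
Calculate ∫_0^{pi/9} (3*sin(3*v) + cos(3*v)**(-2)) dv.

1/2 + sqrt(3)/3

An antiderivative is F(v) = -cos(3*v) + tan(3*v)/3.
Then F(pi/9) - F(0) = (-1/2 + sqrt(3)/3) - (-1) = 1/2 + sqrt(3)/3.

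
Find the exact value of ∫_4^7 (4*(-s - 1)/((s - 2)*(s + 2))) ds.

Factor the denominator: s**2 - 4 = (s + 2)(s - 2).
Partial fractions: 4*(-s - 1)/((s - 2)*(s + 2)) = -1/(s + 2) - 3/(s - 2).
An antiderivative is F(s) = -3*log(s - 2) - log(s + 2).
Then F(7) - F(4) = (-3*log(5) - 2*log(3)) - (-log(48)) = -3*log(5) - log(3) + 4*log(2).

-3*log(5) - log(3) + 4*log(2)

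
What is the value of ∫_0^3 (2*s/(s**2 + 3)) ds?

log(4)

Let u = s**2 + 3, so du = 2*s ds. When s = 0, u = 3; when s = 3, u = 12.
The integral becomes ∫ 1/u du from 3 to 12, with antiderivative log(u).
Back in s: F(s) = log(s**2 + 3).
Then F(3) - F(0) = (log(12)) - (log(3)) = log(4).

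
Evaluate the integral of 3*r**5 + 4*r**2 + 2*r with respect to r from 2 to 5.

15915/2

By the power rule, an antiderivative is F(r) = r**6/2 + 4*r**3/3 + r**2.
Then F(5) - F(2) = (48025/6) - (140/3) = 15915/2.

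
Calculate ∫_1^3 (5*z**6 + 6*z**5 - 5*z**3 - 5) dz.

15256/7

By the power rule, an antiderivative is F(z) = 5*z**7/7 + z**6 - 5*z**4/4 - 5*z.
Then F(3) - F(1) = (60897/28) - (-127/28) = 15256/7.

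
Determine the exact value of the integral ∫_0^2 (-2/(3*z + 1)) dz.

An antiderivative is F(z) = -2*log(3*z + 1)/3.
Then F(2) - F(0) = (-2*log(7)/3) - (0) = -2*log(7)/3.

-2*log(7)/3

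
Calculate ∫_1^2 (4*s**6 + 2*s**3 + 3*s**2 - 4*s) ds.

By the power rule, an antiderivative is F(s) = 4*s**7/7 + s**4/2 + s**3 - 2*s**2.
Then F(2) - F(1) = (568/7) - (1/14) = 1135/14.

1135/14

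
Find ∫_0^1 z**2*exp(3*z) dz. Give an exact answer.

-2/27 + 5*exp(3)/27

Integrate by parts twice (u = z^2, dv = exp(3*z) dz).
An antiderivative is F(z) = (9*z**2 - 6*z + 2)*exp(3*z)/27.
Then F(1) - F(0) = (5*exp(3)/27) - (2/27) = -2/27 + 5*exp(3)/27.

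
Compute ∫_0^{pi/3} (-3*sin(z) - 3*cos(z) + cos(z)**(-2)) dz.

-3/2 - sqrt(3)/2

An antiderivative is F(z) = -3*sin(z) + 3*cos(z) + tan(z).
Then F(pi/3) - F(0) = (3/2 - sqrt(3)/2) - (3) = -3/2 - sqrt(3)/2.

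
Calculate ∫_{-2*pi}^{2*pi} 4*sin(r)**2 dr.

Use the identity sin^2(r) = (1 - cos(2*r))/2.
An antiderivative is F(r) = 2*r - sin(2*r).
Then F(2*pi) - F(-2*pi) = (4*pi) - (-4*pi) = 8*pi.

8*pi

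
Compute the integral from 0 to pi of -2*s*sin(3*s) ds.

Integrate by parts once (u = s, dv = -2*sin(3*s) ds).
An antiderivative is F(s) = 2*s*cos(3*s)/3 - 2*sin(3*s)/9.
Then F(pi) - F(0) = (-2*pi/3) - (0) = -2*pi/3.

-2*pi/3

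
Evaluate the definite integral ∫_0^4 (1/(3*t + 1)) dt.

log(13)/3

An antiderivative is F(t) = log(3*t + 1)/3.
Then F(4) - F(0) = (log(13)/3) - (0) = log(13)/3.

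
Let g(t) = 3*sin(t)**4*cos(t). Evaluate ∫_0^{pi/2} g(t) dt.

Let u = sin(t), so du = cos(t) dt. When t = 0, u = 0; when t = pi/2, u = 1.
The integral becomes 3·∫ u**4 du from 0 to 1, with antiderivative 3*u**5/5.
Back in t: F(t) = 3*sin(t)**5/5.
Then F(pi/2) - F(0) = (3/5) - (0) = 3/5.

3/5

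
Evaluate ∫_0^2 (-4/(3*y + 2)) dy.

An antiderivative is F(y) = -4*log(3*y + 2)/3.
Then F(2) - F(0) = (-log(16)) - (-4*log(2)/3) = -8*log(2)/3.

-8*log(2)/3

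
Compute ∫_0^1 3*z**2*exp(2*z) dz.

Integrate by parts twice (u = z^2, dv = 3*exp(2*z) dz).
An antiderivative is F(z) = (6*z**2 - 6*z + 3)*exp(2*z)/4.
Then F(1) - F(0) = (3*exp(2)/4) - (3/4) = -3/4 + 3*exp(2)/4.

-3/4 + 3*exp(2)/4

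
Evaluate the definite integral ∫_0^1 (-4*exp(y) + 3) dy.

7 - 4*E

An antiderivative is F(y) = 3*y - 4*exp(y).
Then F(1) - F(0) = (3 - 4*E) - (-4) = 7 - 4*E.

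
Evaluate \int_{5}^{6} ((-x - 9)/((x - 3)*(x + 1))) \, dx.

-5*log(3) + log(2) + 2*log(7)

Factor the denominator: x**2 - 2*x - 3 = (x + 1)(x - 3).
Partial fractions: (-x - 9)/((x - 3)*(x + 1)) = 2/(x + 1) - 3/(x - 3).
An antiderivative is F(x) = -3*log(x - 3) + 2*log(x + 1).
Then F(6) - F(5) = (log(49/27)) - (log(9/2)) = -5*log(3) + log(2) + 2*log(7).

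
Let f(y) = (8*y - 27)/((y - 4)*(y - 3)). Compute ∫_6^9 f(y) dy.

Factor the denominator: y**2 - 7*y + 12 = (y - 3)(y - 4).
Partial fractions: (8*y - 27)/((y - 4)*(y - 3)) = 3/(y - 3) + 5/(y - 4).
An antiderivative is F(y) = 5*log(y - 4) + 3*log(y - 3).
Then F(9) - F(6) = (3*log(2) + 3*log(3) + 5*log(5)) - (3*log(3) + 5*log(2)) = -2*log(2) + 5*log(5).

-2*log(2) + 5*log(5)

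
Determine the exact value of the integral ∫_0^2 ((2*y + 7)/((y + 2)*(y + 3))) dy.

log(24/5)

Factor the denominator: y**2 + 5*y + 6 = (y + 3)(y + 2).
Partial fractions: (2*y + 7)/((y + 2)*(y + 3)) = -1/(y + 3) + 3/(y + 2).
An antiderivative is F(y) = 3*log(y + 2) - log(y + 3).
Then F(2) - F(0) = (log(64/5)) - (log(8/3)) = log(24/5).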